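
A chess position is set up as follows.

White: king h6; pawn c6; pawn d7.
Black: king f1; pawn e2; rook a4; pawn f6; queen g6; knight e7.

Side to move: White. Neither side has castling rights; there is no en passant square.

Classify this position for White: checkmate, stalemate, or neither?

White to move; white king on h6.
In check: yes, from the black queen on g6.
King squares — g5: attacked by Pf6; h5: attacked by Qg6; g6: attacked by Ne7; g7: attacked by Qg6; h7: attacked by Qg6.
Legal moves for White: none.
In check with no legal moves → checkmate.

checkmate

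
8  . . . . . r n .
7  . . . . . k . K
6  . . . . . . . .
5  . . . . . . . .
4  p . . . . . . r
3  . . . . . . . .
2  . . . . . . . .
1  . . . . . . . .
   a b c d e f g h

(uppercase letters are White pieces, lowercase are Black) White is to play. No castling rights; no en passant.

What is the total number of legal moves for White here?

White to move; king on h7.
In check: yes, from the black rook on h4.
Legal moves: none.
Count: 0.

0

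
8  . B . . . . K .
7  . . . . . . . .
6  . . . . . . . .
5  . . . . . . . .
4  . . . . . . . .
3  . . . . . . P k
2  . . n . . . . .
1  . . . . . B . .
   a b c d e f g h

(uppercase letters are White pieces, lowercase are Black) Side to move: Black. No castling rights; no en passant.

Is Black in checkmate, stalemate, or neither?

Black to move; black king on h3.
In check: yes, from the white bishop on f1.
King squares — g2: attacked by Bf1; h2: available; g3: attacked by Bb8; g4: available; h4: attacked by Pg3.
Legal moves for Black: Kg4, Kh2.
Black is in check but has 2 legal moves → neither.

neither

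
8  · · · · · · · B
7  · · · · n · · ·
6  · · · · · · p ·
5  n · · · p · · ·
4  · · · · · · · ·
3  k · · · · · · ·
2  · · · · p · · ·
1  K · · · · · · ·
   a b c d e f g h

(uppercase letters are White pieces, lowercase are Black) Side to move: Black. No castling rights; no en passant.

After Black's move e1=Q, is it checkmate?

After e1=Q: white king on a1; in check: yes, from the black queen on e1.
King squares — b1: attacked by Qe1; a2: attacked by Ka3; b2: attacked by Ka3.
White has no legal moves → checkmate.

yes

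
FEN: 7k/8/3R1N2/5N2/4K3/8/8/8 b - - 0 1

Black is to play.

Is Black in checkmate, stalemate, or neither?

Black to move; black king on h8.
In check: no.
King squares — g7: attacked by Nf5; h7: attacked by Nf6; g8: attacked by Nf6.
Legal moves for Black: none.
Not in check and no legal moves → stalemate.

stalemate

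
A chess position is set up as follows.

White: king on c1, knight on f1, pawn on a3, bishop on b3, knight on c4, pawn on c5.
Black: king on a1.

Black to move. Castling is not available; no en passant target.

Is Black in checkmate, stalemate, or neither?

stalemate

Black to move; black king on a1.
In check: no.
King squares — b1: attacked by Kc1; a2: attacked by Bb3; b2: attacked by Kc1.
Legal moves for Black: none.
Not in check and no legal moves → stalemate.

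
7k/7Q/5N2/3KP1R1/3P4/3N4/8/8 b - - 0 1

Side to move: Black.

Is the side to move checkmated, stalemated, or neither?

Black to move; black king on h8.
In check: yes, from the white queen on h7.
King squares — g7: attacked by Rg5; h7: attacked by Nf6; g8: attacked by Rg5.
Legal moves for Black: none.
In check with no legal moves → checkmate.

checkmate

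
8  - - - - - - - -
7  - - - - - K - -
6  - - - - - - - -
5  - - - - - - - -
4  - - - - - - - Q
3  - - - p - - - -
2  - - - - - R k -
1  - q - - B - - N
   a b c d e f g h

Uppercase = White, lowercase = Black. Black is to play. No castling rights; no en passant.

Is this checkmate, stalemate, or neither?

Black to move; black king on g2.
In check: yes, from the white rook on f2.
King squares — f1: attacked by Rf2; g1: available; h1: attacked by Qh4; f2: attacked by Be1; h2: attacked by Rf2; f3: attacked by Rf2; g3: attacked by Nh1; h3: attacked by Qh4.
Legal moves for Black: Kg1.
Black is in check but has 1 legal move → neither.

neither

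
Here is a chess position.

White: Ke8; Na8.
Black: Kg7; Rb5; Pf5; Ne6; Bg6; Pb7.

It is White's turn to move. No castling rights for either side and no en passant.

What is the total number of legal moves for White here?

White to move; king on e8.
In check: yes, from the black bishop on g6.
Legal moves: Ke7, Kd7.
Count: 2.

2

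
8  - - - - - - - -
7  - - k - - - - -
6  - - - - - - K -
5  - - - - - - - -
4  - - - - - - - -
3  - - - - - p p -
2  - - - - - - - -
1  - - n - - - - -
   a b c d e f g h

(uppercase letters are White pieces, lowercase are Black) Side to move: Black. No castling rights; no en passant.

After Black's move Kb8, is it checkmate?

no

After Kb8: white king on g6; in check: no.
White is not in check, so this cannot be checkmate.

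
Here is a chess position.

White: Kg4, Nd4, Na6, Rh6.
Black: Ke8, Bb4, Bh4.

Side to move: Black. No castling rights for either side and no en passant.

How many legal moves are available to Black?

Black to move; king on e8.
In check: no.
Legal moves: Kf8, Kd8, Kf7, Ke7, Kd7, Bd8, Bhe7, Bf6, Bg5, Bg3, Bf2, Bhe1, Bf8, Bbe7, Bd6, Bc5, Ba5, Bc3, Ba3, Bd2, Bbe1.
Count: 21.

21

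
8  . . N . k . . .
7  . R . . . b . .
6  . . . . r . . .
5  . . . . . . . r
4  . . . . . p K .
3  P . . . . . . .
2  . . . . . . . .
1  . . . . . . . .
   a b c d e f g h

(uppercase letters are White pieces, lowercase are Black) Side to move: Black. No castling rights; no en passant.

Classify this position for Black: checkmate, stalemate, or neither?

Black to move; black king on e8.
In check: no.
Legal moves for Black include: Kf8, Kd8, Bg8, Bg6, Re7, Reh6, Rg6+, Rf6, Rd6, Rc6, Rb6, Ra6, Ree5, Re4, Re3, Re2, Re1, Rh8, ... (list truncated; more exist).
Black has legal moves and is not in check → neither.

neither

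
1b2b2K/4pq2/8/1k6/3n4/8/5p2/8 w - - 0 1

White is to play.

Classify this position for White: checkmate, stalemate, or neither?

White to move; white king on h8.
In check: no.
King squares — g7: attacked by Qf7; h7: attacked by Qf7; g8: attacked by Qf7.
Legal moves for White: none.
Not in check and no legal moves → stalemate.

stalemate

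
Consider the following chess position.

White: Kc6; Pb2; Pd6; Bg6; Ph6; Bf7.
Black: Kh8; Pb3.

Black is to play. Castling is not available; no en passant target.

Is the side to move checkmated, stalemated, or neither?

Black to move; black king on h8.
In check: no.
King squares — g7: attacked by Ph6; h7: attacked by Bg6; g8: attacked by Bf7.
Legal moves for Black: none.
Not in check and no legal moves → stalemate.

stalemate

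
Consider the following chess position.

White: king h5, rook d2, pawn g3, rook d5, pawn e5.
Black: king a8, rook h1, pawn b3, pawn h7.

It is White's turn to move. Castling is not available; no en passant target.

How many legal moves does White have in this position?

3

White to move; king on h5.
In check: yes, from the black rook on h1.
Legal moves: Kg5, Kg4, Rh2.
Count: 3.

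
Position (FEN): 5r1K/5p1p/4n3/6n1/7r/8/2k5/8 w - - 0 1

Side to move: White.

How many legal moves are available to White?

White to move; king on h8.
In check: yes, from the black rook on f8.
Legal moves: none.
Count: 0.

0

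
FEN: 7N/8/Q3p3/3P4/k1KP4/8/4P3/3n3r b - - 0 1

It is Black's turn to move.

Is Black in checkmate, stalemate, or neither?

checkmate

Black to move; black king on a4.
In check: yes, from the white queen on a6.
King squares — a3: attacked by Qa6; b3: attacked by Kc4; b4: attacked by Kc4; a5: attacked by Qa6; b5: attacked by Kc4.
Legal moves for Black: none.
In check with no legal moves → checkmate.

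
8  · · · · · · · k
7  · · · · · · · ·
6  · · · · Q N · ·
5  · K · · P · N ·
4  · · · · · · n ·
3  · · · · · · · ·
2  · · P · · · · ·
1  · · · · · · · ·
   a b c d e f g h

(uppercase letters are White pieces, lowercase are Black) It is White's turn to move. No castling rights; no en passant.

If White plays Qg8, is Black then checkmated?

After Qg8: black king on h8; in check: yes, from the white queen on g8.
King squares — g7: attacked by Qg8; h7: attacked by Ng5; g8: attacked by Nf6.
Black has no legal moves → checkmate.

yes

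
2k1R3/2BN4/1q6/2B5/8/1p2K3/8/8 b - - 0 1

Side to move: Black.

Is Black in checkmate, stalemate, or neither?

Black to move; black king on c8.
In check: yes, from the white rook on e8.
Legal moves for Black: Kxd7, Kxc7, Kb7.
Black is in check but has 3 legal moves → neither.

neither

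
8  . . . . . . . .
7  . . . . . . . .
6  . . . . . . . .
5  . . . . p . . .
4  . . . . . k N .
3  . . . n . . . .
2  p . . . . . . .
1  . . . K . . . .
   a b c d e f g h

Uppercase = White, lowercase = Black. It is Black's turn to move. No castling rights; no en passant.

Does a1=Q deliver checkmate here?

After a1=Q: white king on d1; in check: yes, from the black queen on a1.
White has 3 legal replies: Ke2, Kd2, Kc2.
In check but a legal move exists → not checkmate.

no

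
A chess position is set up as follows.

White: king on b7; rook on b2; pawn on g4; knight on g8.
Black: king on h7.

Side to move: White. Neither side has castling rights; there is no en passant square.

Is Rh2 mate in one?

no

After Rh2: black king on h7; in check: yes, from the white rook on h2.
Black has 3 legal replies: Kxg8, Kg7, Kg6.
In check but a legal move exists → not checkmate.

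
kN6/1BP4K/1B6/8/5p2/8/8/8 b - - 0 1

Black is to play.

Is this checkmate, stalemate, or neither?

neither

Black to move; black king on a8.
In check: yes, from the white bishop on b7.
Legal moves for Black: Kxb7.
Black is in check but has 1 legal move → neither.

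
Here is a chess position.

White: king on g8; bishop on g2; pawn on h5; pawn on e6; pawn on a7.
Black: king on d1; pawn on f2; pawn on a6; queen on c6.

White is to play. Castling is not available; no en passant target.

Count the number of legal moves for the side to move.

18

White to move; king on g8.
In check: no.
Legal moves: Kh8, Kf8, Kh7, Kg7, Kf7, Bxc6, Bd5, Be4, Bh3, Bf3+, Bh1, Bf1, a8=Q, a8=R, a8=B, a8=N, e7, h6.
Count: 18.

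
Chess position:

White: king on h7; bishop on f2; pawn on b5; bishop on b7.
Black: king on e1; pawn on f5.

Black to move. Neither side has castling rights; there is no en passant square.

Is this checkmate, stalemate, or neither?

neither

Black to move; black king on e1.
In check: yes, from the white bishop on f2.
Legal moves for Black: Kxf2, Ke2, Kd2, Kf1, Kd1.
Black is in check but has 5 legal moves → neither.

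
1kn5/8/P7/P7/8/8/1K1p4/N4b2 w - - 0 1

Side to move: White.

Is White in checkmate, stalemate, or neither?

White to move; white king on b2.
In check: no.
Legal moves for White: Kc3, Kb3, Ka3, Kc2, Ka2, Kb1, Nb3, Nc2, a7+.
White has 9 legal moves and is not in check → neither.

neither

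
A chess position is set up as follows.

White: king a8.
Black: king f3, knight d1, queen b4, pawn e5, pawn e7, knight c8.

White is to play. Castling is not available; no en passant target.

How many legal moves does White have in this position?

0

White to move; king on a8.
In check: no.
Legal moves: none.
Count: 0.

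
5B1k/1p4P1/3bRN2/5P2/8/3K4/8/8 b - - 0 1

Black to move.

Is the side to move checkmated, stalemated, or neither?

checkmate

Black to move; black king on h8.
In check: yes, from the white pawn on g7.
King squares — g7: attacked by Bf8; h7: attacked by Nf6; g8: attacked by Nf6.
Legal moves for Black: none.
In check with no legal moves → checkmate.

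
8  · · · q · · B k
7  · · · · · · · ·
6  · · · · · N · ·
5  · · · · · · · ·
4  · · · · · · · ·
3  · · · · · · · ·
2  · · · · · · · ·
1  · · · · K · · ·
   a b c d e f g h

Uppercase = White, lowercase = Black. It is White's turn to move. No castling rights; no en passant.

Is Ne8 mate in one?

After Ne8: black king on h8; in check: no.
Black is not in check, so this cannot be checkmate.

no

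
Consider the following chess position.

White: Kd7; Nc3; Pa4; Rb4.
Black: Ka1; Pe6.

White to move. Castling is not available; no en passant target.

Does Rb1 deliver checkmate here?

yes

After Rb1: black king on a1; in check: yes, from the white rook on b1.
King squares — b1: attacked by Nc3; a2: attacked by Nc3; b2: attacked by Rb1.
Black has no legal moves → checkmate.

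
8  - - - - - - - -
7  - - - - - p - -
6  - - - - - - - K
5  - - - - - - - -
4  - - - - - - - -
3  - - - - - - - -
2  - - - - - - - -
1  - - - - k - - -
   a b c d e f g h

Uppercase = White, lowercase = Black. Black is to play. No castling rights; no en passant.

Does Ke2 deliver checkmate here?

After Ke2: white king on h6; in check: no.
White is not in check, so this cannot be checkmate.

no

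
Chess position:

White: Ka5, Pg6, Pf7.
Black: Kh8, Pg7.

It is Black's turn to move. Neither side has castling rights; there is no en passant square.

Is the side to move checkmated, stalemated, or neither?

Black to move; black king on h8.
In check: no.
King squares — g7: own pawn; h7: attacked by Pg6; g8: attacked by Pf7.
Legal moves for Black: none.
Not in check and no legal moves → stalemate.

stalemate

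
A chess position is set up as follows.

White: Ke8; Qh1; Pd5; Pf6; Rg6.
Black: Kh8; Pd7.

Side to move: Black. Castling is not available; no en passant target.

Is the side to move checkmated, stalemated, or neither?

checkmate

Black to move; black king on h8.
In check: yes, from the white queen on h1.
King squares — g7: attacked by Pf6; h7: attacked by Qh1; g8: attacked by Rg6.
Legal moves for Black: none.
In check with no legal moves → checkmate.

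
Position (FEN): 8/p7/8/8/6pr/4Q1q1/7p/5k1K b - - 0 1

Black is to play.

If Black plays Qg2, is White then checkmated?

yes

After Qg2: white king on h1; in check: yes, from the black queen on g2.
King squares — g1: attacked by Kf1; g2: attacked by Kf1; h2: attacked by Qg2.
White has no legal moves → checkmate.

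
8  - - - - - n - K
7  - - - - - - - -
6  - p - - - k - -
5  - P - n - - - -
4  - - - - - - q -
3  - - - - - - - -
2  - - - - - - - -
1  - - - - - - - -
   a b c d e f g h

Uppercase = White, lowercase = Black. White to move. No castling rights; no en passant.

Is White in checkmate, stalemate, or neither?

White to move; white king on h8.
In check: no.
King squares — g7: attacked by Qg4; h7: attacked by Nf8; g8: attacked by Qg4.
Legal moves for White: none.
Not in check and no legal moves → stalemate.

stalemate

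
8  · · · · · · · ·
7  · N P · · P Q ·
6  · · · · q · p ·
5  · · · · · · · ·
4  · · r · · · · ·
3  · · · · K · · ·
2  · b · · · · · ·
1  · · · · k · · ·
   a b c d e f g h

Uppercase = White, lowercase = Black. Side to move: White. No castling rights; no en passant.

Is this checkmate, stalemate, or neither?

White to move; white king on e3.
In check: yes, from the black queen on e6.
Legal moves for White: Kf3, Kd3, Qe5.
White is in check but has 3 legal moves → neither.

neither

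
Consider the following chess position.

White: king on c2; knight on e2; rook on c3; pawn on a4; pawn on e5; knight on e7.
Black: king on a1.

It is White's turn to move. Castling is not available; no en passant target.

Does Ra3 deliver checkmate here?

yes

After Ra3: black king on a1; in check: yes, from the white rook on a3.
King squares — b1: attacked by Kc2; a2: attacked by Ra3; b2: attacked by Kc2.
Black has no legal moves → checkmate.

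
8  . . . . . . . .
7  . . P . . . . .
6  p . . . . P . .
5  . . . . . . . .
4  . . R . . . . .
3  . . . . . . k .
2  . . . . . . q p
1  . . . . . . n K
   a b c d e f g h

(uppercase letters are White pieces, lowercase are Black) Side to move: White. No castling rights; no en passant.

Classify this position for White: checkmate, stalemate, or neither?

White to move; white king on h1.
In check: yes, from the black queen on g2.
King squares — g1: attacked by Qg2; g2: attacked by Kg3; h2: attacked by Qg2.
Legal moves for White: none.
In check with no legal moves → checkmate.

checkmate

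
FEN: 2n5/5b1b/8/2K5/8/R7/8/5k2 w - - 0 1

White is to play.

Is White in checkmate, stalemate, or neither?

White to move; white king on c5.
In check: no.
Legal moves for White: Kc6, Kb5, Kd4, Kb4, Ra8, Ra7, Ra6, Ra5, Ra4, Rh3, Rg3, Rf3+, Re3, Rd3, Rc3, Rb3, Ra2, Ra1+.
White has 18 legal moves and is not in check → neither.

neither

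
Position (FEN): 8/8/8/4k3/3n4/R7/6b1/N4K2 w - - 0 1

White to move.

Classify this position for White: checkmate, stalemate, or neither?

White to move; white king on f1.
In check: yes, from the black bishop on g2.
King squares — e1: available; g1: available; e2: attacked by Nd4; f2: available; g2: available.
Legal moves for White: Kxg2, Kf2, Kg1, Ke1.
White is in check but has 4 legal moves → neither.

neither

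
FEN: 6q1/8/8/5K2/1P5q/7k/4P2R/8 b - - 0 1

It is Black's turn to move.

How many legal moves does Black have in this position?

Black to move; king on h3.
In check: yes, from the white rook on h2.
Legal moves: Kg3, Kxh2.
Count: 2.

2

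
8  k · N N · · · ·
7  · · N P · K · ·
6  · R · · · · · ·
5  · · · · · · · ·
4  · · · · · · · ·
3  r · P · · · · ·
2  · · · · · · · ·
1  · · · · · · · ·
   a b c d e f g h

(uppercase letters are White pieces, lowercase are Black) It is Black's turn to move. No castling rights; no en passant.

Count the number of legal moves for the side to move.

Black to move; king on a8.
In check: yes, from the white knight on c7.
Legal moves: none.
Count: 0.

0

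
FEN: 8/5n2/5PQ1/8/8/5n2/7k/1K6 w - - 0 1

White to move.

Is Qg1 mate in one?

After Qg1: black king on h2; in check: yes, from the white queen on g1.
Black has 3 legal replies: Kh3, Kxg1, Nxg1.
In check but a legal move exists → not checkmate.

no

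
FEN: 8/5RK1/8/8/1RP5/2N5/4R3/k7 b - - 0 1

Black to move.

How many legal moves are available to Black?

Black to move; king on a1.
In check: no.
Legal moves: none.
Count: 0.

0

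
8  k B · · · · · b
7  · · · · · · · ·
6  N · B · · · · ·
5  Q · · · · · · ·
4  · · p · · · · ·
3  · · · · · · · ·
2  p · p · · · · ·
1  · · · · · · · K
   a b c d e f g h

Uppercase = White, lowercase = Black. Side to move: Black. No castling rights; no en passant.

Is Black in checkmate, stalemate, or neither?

checkmate

Black to move; black king on a8.
In check: yes, from the white bishop on c6.
King squares — a7: attacked by Bb8; b7: attacked by Bc6; b8: attacked by Na6.
Legal moves for Black: none.
In check with no legal moves → checkmate.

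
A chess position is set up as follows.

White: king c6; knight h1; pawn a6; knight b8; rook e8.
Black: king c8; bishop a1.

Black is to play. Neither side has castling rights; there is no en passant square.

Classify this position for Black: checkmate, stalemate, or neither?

checkmate

Black to move; black king on c8.
In check: yes, from the white rook on e8.
King squares — b7: attacked by Pa6; c7: attacked by Kc6; d7: attacked by Kc6; b8: attacked by Re8; d8: attacked by Re8.
Legal moves for Black: none.
In check with no legal moves → checkmate.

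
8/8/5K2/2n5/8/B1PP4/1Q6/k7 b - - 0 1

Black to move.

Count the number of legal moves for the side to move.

0

Black to move; king on a1.
In check: yes, from the white queen on b2.
Legal moves: none.
Count: 0.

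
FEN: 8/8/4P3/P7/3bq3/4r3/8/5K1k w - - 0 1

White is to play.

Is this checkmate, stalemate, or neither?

White to move; white king on f1.
In check: no.
Legal moves for White: Kf2, e7, a6.
White has 3 legal moves and is not in check → neither.

neither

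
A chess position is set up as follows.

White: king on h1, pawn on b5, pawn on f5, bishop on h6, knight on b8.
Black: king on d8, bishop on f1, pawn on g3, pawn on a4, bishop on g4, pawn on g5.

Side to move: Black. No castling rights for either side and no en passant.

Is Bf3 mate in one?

no

After Bf3: white king on h1; in check: yes, from the black bishop on f3.
White has 1 legal reply: Kg1.
In check but a legal move exists → not checkmate.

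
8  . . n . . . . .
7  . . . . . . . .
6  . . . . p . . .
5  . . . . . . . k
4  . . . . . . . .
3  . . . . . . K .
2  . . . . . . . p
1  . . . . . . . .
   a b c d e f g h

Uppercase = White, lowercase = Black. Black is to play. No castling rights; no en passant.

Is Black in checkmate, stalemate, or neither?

Black to move; black king on h5.
In check: no.
Legal moves for Black: Ne7, Na7, Nd6, Nb6, Kh6, Kg6, Kg5, e5, h1=Q, h1=R, h1=B, h1=N+.
Black has 12 legal moves and is not in check → neither.

neither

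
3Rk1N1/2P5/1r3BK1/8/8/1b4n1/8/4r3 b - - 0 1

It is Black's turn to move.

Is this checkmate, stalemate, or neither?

Black to move; black king on e8.
In check: yes, from the white rook on d8.
King squares — d7: attacked by Rd8; e7: attacked by Bf6; f7: attacked by Kg6; d8: attacked by Bf6; f8: attacked by Rd8.
Legal moves for Black: none.
In check with no legal moves → checkmate.

checkmate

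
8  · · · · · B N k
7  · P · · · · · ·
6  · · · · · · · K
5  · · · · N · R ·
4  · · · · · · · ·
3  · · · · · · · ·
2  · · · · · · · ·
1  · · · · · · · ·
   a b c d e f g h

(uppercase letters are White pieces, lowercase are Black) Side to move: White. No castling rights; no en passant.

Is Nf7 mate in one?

After Nf7: black king on h8; in check: yes, from the white knight on f7.
King squares — g7: attacked by Rg5; h7: attacked by Kh6; g8: attacked by Rg5.
Black has no legal moves → checkmate.

yes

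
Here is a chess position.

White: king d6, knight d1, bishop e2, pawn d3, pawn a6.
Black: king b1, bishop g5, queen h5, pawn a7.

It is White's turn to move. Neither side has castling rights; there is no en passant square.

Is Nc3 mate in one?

no

After Nc3: black king on b1; in check: yes, from the white knight on c3.
Black has 4 legal replies: Kc2, Kb2, Kc1, Ka1.
In check but a legal move exists → not checkmate.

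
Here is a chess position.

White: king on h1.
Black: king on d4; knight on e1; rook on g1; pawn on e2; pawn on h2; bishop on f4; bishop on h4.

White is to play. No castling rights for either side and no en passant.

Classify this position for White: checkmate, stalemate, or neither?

White to move; white king on h1.
In check: yes, from the black rook on g1.
King squares — g1: attacked by Ph2; g2: attacked by Ne1; h2: attacked by Bf4.
Legal moves for White: none.
In check with no legal moves → checkmate.

checkmate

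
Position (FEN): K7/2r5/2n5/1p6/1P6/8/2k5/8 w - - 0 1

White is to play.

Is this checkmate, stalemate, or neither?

stalemate

White to move; white king on a8.
In check: no.
King squares — a7: attacked by Nc6; b7: attacked by Rc7; b8: attacked by Nc6.
Legal moves for White: none.
Not in check and no legal moves → stalemate.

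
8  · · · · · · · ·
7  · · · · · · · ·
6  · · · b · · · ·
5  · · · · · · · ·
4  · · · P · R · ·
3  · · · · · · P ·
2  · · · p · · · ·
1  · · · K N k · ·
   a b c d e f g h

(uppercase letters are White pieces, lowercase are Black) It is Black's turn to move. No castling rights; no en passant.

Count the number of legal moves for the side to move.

2

Black to move; king on f1.
In check: yes, from the white rook on f4.
Legal moves: Kg1, Bxf4.
Count: 2.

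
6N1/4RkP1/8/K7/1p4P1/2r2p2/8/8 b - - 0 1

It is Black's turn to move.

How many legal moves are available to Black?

Black to move; king on f7.
In check: yes, from the white rook on e7.
Legal moves: Kxg8, Kg6.
Count: 2.

2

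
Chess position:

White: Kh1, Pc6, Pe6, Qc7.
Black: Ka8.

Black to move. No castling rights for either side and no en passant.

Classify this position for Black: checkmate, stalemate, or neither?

stalemate

Black to move; black king on a8.
In check: no.
King squares — a7: attacked by Qc7; b7: attacked by Pc6; b8: attacked by Qc7.
Legal moves for Black: none.
Not in check and no legal moves → stalemate.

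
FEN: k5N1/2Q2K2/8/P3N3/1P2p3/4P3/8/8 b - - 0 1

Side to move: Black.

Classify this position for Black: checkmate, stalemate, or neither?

Black to move; black king on a8.
In check: no.
King squares — a7: attacked by Qc7; b7: attacked by Qc7; b8: attacked by Qc7.
Legal moves for Black: none.
Not in check and no legal moves → stalemate.

stalemate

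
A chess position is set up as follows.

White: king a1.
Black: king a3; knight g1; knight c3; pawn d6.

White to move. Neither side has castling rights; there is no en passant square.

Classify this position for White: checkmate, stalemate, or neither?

White to move; white king on a1.
In check: no.
King squares — b1: attacked by Nc3; a2: attacked by Ka3; b2: attacked by Ka3.
Legal moves for White: none.
Not in check and no legal moves → stalemate.

stalemate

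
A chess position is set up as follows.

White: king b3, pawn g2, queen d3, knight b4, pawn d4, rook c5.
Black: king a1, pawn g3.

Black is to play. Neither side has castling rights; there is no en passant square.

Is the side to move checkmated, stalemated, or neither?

stalemate

Black to move; black king on a1.
In check: no.
King squares — b1: attacked by Qd3; a2: attacked by Kb3; b2: attacked by Kb3.
Legal moves for Black: none.
Not in check and no legal moves → stalemate.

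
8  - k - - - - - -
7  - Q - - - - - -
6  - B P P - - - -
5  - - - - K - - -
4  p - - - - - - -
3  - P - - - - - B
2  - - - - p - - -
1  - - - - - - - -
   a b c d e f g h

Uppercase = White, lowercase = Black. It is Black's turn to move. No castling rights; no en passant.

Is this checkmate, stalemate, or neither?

checkmate

Black to move; black king on b8.
In check: yes, from the white queen on b7.
King squares — a7: attacked by Bb6; b7: attacked by Pc6; c7: attacked by Bb6; a8: attacked by Qb7; c8: attacked by Bh3.
Legal moves for Black: none.
In check with no legal moves → checkmate.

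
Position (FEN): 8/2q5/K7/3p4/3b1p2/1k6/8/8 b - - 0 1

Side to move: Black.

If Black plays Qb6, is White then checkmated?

After Qb6: white king on a6; in check: yes, from the black queen on b6.
King squares — a5: attacked by Qb6; b5: attacked by Qb6; b6: attacked by Bd4; a7: attacked by Qb6; b7: attacked by Qb6.
White has no legal moves → checkmate.

yes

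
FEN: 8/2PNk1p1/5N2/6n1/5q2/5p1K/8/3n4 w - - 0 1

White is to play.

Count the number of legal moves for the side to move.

0

White to move; king on h3.
In check: yes, from the black knight on g5.
Legal moves: none.
Count: 0.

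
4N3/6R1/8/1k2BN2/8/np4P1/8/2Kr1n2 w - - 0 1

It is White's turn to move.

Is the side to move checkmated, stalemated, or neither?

neither

White to move; white king on c1.
In check: yes, from the black rook on d1.
King squares — b1: attacked by Rd1; d1: available; b2: available; c2: attacked by Na3; d2: attacked by Rd1.
Legal moves for White: Kb2, Kxd1.
White is in check but has 2 legal moves → neither.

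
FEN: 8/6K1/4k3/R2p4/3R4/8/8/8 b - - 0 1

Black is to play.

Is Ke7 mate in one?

After Ke7: white king on g7; in check: no.
White is not in check, so this cannot be checkmate.

no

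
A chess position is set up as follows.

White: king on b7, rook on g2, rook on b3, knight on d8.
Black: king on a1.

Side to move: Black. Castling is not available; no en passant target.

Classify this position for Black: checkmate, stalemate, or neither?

stalemate

Black to move; black king on a1.
In check: no.
King squares — b1: attacked by Rb3; a2: attacked by Rg2; b2: attacked by Rg2.
Legal moves for Black: none.
Not in check and no legal moves → stalemate.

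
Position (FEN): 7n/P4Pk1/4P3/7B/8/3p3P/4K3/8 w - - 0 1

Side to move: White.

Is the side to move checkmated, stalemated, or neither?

neither

White to move; white king on e2.
In check: yes, from the black pawn on d3.
Legal moves for White: Kf3, Ke3, Kxd3, Kf2, Kd2, Kf1, Ke1, Kd1.
White is in check but has 8 legal moves → neither.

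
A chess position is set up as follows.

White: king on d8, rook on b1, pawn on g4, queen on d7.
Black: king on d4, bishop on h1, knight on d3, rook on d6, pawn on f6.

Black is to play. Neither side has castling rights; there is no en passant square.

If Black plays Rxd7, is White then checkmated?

no

After Rxd7: white king on d8; in check: yes, from the black rook on d7.
White has 3 legal replies: Ke8, Kc8, Kxd7.
In check but a legal move exists → not checkmate.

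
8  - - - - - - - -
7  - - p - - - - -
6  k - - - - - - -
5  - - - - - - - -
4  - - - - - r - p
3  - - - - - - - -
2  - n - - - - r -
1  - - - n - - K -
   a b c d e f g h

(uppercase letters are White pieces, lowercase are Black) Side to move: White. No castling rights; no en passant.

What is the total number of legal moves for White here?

2

White to move; king on g1.
In check: yes, from the black rook on g2.
Legal moves: Kxg2, Kh1.
Count: 2.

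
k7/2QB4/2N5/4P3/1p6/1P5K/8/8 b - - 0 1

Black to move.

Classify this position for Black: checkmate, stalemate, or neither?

stalemate

Black to move; black king on a8.
In check: no.
King squares — a7: attacked by Nc6; b7: attacked by Qc7; b8: attacked by Nc6.
Legal moves for Black: none.
Not in check and no legal moves → stalemate.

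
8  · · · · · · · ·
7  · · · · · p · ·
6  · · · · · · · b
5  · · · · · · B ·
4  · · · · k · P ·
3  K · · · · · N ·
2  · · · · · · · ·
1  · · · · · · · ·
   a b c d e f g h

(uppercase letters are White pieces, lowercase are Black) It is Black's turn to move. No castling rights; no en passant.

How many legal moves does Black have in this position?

5

Black to move; king on e4.
In check: yes, from the white knight on g3.
Legal moves: Ke5, Kd5, Kd4, Kf3, Kd3.
Count: 5.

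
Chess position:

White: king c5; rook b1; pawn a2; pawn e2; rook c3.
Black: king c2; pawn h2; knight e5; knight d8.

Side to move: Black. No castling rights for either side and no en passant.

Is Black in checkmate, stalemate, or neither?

Black to move; black king on c2.
In check: yes, from the white rook on c3.
King squares — b1: available; c1: attacked by Rb1; d1: attacked by Rb1; b2: attacked by Rb1; d2: available; b3: attacked by Rb1; c3: available; d3: attacked by Pe2.
Legal moves for Black: Kxc3, Kd2, Kxb1.
Black is in check but has 3 legal moves → neither.

neither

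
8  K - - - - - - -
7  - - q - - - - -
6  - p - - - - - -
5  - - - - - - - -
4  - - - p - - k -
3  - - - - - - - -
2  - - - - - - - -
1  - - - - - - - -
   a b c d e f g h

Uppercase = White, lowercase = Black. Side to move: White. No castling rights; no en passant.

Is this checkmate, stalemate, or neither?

stalemate

White to move; white king on a8.
In check: no.
King squares — a7: attacked by Qc7; b7: attacked by Qc7; b8: attacked by Qc7.
Legal moves for White: none.
Not in check and no legal moves → stalemate.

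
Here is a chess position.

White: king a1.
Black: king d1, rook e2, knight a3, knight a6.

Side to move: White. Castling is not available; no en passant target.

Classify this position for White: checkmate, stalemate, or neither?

stalemate

White to move; white king on a1.
In check: no.
King squares — b1: attacked by Na3; a2: attacked by Re2; b2: attacked by Re2.
Legal moves for White: none.
Not in check and no legal moves → stalemate.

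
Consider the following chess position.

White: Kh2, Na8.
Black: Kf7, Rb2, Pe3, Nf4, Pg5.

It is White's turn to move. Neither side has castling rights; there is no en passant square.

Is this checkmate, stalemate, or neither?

White to move; white king on h2.
In check: yes, from the black rook on b2.
King squares — g1: available; h1: available; g2: attacked by Rb2; g3: available; h3: attacked by Nf4.
Legal moves for White: Kg3, Kh1, Kg1.
White is in check but has 3 legal moves → neither.

neither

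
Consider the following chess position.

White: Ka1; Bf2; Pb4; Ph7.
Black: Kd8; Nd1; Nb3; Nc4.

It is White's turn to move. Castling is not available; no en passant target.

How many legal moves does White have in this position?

White to move; king on a1.
In check: yes, from the black knight on b3.
Legal moves: Ka2, Kb1.
Count: 2.

2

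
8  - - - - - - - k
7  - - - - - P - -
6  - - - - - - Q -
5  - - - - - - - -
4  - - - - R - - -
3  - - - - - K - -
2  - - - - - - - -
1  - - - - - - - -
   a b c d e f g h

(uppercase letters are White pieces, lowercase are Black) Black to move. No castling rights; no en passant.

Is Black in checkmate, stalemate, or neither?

stalemate

Black to move; black king on h8.
In check: no.
King squares — g7: attacked by Qg6; h7: attacked by Qg6; g8: attacked by Qg6.
Legal moves for Black: none.
Not in check and no legal moves → stalemate.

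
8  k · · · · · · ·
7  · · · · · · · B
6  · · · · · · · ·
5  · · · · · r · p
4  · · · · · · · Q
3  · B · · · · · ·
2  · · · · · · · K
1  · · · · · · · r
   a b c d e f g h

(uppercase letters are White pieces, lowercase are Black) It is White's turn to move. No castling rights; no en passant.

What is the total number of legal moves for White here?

White to move; king on h2.
In check: yes, from the black rook on h1.
Legal moves: Kg3, Kg2, Kxh1.
Count: 3.

3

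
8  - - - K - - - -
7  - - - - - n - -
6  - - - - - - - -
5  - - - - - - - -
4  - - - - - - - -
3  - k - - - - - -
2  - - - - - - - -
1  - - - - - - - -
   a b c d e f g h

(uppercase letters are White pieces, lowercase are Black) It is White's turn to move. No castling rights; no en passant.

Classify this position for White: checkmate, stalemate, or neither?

neither

White to move; white king on d8.
In check: yes, from the black knight on f7.
King squares — c7: available; d7: available; e7: available; c8: available; e8: available.
Legal moves for White: Ke8, Kc8, Ke7, Kd7, Kc7.
White is in check but has 5 legal moves → neither.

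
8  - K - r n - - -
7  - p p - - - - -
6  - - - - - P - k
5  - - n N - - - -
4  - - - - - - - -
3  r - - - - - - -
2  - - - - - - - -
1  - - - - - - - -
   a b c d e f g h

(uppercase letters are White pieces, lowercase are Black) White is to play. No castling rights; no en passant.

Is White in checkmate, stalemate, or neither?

checkmate

White to move; white king on b8.
In check: yes, from the black rook on d8.
King squares — a7: attacked by Ra3; b7: attacked by Nc5; c7: attacked by Ne8; a8: attacked by Ra3; c8: attacked by Rd8.
Legal moves for White: none.
In check with no legal moves → checkmate.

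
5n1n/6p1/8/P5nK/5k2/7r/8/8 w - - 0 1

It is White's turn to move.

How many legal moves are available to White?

White to move; king on h5.
In check: yes, from the black rook on h3.
Legal moves: none.
Count: 0.

0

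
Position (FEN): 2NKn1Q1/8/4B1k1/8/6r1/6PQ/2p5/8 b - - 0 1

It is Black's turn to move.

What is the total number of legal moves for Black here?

Black to move; king on g6.
In check: yes, from the white queen on g8.
Legal moves: Kf6, Ng7.
Count: 2.

2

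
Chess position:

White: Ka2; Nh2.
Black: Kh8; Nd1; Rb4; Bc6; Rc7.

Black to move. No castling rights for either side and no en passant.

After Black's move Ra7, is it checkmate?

After Ra7: white king on a2; in check: yes, from the black rook on a7.
King squares — a1: attacked by Ra7; b1: attacked by Rb4; b2: attacked by Nd1; a3: attacked by Ra7; b3: attacked by Rb4.
White has no legal moves → checkmate.

yes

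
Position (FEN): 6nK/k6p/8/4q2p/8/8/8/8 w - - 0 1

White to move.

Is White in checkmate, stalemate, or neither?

neither

White to move; white king on h8.
In check: yes, from the black queen on e5.
King squares — g7: attacked by Qe5; h7: available; g8: available.
Legal moves for White: Kxg8, Kxh7.
White is in check but has 2 legal moves → neither.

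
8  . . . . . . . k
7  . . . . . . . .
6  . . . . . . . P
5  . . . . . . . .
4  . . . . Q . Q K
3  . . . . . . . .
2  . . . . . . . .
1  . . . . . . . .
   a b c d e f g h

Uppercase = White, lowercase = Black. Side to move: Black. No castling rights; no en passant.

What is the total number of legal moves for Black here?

Black to move; king on h8.
In check: no.
Legal moves: none.
Count: 0.

0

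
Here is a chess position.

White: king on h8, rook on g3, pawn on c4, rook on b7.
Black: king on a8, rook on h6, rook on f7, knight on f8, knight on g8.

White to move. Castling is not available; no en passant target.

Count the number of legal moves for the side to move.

1

White to move; king on h8.
In check: yes, from the black rook on h6.
Legal moves: Kxg8.
Count: 1.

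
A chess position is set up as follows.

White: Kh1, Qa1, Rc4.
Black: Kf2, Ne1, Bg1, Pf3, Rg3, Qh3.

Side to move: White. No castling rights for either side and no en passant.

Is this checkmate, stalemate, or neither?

checkmate

White to move; white king on h1.
In check: yes, from the black queen on h3.
King squares — g1: attacked by Kf2; g2: attacked by Ne1; h2: attacked by Bg1.
Legal moves for White: none.
In check with no legal moves → checkmate.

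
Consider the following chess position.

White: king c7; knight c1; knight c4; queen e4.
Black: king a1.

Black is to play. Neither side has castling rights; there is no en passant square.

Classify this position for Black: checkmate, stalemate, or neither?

stalemate

Black to move; black king on a1.
In check: no.
King squares — b1: attacked by Qe4; a2: attacked by Nc1; b2: attacked by Nc4.
Legal moves for Black: none.
Not in check and no legal moves → stalemate.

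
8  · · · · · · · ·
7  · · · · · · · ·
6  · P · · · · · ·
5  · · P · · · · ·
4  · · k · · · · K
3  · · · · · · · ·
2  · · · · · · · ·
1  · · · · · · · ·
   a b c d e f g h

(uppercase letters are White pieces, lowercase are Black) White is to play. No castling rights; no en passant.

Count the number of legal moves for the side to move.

White to move; king on h4.
In check: no.
Legal moves: Kh5, Kg5, Kg4, Kh3, Kg3, b7, c6.
Count: 7.

7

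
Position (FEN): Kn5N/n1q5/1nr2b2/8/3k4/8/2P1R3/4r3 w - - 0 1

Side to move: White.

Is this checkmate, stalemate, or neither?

White to move; white king on a8.
In check: yes, from the black knight on b6.
King squares — a7: attacked by Qc7; b7: attacked by Qc7; b8: attacked by Qc7.
Legal moves for White: none.
In check with no legal moves → checkmate.

checkmate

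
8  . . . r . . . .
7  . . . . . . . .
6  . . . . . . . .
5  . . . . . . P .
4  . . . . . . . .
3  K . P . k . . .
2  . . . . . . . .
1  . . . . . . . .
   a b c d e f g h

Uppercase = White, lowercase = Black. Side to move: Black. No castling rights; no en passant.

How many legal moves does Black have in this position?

21

Black to move; king on e3.
In check: no.
Legal moves: Rh8, Rg8, Rf8, Re8, Rc8, Rb8, Ra8+, Rd7, Rd6, Rd5, Rd4, Rd3, Rd2, Rd1, Kf4, Ke4, Kf3, Kd3, Kf2, Ke2, Kd2.
Count: 21.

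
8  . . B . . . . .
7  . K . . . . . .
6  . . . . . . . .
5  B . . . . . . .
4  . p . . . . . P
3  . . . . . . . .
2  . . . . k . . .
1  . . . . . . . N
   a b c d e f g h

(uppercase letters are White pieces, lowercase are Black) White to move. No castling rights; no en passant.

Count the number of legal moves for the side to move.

White to move; king on b7.
In check: no.
Legal moves: Bd7, Be6, Bf5, Bg4+, Bh3, Kb8, Ka8, Kc7, Ka7, Kc6, Kb6, Ka6, Bd8, Bc7, Bb6, Bxb4, Ng3+, Nf2, h5.
Count: 19.

19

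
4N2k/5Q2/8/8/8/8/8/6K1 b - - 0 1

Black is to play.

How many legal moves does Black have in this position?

0

Black to move; king on h8.
In check: no.
Legal moves: none.
Count: 0.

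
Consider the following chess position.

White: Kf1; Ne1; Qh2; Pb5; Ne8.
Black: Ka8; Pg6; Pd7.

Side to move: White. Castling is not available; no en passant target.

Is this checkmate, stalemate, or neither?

neither

White to move; white king on f1.
In check: no.
Legal moves for White include: Ng7, Nc7+, Nf6, Nd6, Qh8, Qb8+, Qh7, Qc7, Qh6, Qd6, Qh5, Qe5, Qh4, Qf4, Qh3, Qg3, Qg2+, Qf2, ... (list truncated; more exist).
White has legal moves and is not in check → neither.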